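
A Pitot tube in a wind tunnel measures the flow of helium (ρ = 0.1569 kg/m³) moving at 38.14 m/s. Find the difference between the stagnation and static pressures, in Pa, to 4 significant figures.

114.1 Pa

At the stagnation point the flow is brought to rest, so Bernoulli gives P_stag − P_static = ½ρv².
ΔP = ½·0.1569·38.14² = 114.1 Pa.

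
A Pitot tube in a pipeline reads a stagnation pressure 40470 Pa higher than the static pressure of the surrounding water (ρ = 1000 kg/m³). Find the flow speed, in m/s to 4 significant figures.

v ≈ 8.997 m/s

Bernoulli between the free stream and the stagnation point: ½ρv² = P_stag − P_static.
v = √(2ΔP/ρ) = √(2·40470/1000) = 8.997 m/s.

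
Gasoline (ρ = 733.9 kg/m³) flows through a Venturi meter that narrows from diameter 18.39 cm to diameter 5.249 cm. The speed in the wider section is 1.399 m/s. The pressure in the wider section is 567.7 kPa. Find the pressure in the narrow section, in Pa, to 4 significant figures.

Mass conservation (A₁v₁ = A₂v₂) gives v₂ = 1.399 × 265.6/21.64 = 17.17 m/s.
Bernoulli (h₁ = h₂): P₁ − P₂ = ½ρ(v₂² − v₁²).
P₂ = P₁ − ½ρ(v₂² − v₁²) = 567700 − ½·733.9·(17.17² − 1.399²) = 567700 − 107500 = 460200 Pa.

P₂ ≈ 460200 Pa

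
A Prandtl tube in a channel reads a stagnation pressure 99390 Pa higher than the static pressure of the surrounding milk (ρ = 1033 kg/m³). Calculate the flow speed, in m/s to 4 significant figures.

13.87 m/s

At the stagnation point the flow is brought to rest, so Bernoulli gives P_stag − P_static = ½ρv².
v = √(2ΔP/ρ) = √(2·99390/1033) = 13.87 m/s.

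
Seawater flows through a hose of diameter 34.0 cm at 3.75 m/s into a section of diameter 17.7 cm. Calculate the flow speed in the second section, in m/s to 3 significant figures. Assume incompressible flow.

13.8 m/s

Continuity gives A₁v₁ = A₂v₂, so v₂ = (908 cm²)/(246 cm²) × 3.75 m/s = 13.8 m/s.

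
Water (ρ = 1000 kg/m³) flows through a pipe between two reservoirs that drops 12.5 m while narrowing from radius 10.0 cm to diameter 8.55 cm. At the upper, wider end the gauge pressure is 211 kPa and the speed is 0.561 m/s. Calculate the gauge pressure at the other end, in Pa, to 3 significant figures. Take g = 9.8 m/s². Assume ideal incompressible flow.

By continuity, v₂ = v₁·A₁/A₂ = 0.561·(314/57.4) = 3.07 m/s.
Bernoulli: P₁ + ½ρv₁² + ρg h₁ = P₂ + ½ρv₂² + ρg h₂, so P₂ = P₁ + ½ρ(v₁² − v₂²) − ρg(h₂ − h₁).
P₂ = 211000 + ½·1000·(0.561² − 3.07²) − 1000·9.8·(−12.5) = 211000 + (-4550) − (-122000) = 329000 Pa.

P₂ ≈ 329000 Pa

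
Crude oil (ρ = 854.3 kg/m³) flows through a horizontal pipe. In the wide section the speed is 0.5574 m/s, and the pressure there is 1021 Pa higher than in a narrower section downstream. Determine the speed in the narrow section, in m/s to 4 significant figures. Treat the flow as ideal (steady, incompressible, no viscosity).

v₂ = 1.643 m/s

With h₁ = h₂, rearranging Bernoulli gives v₂ = √(v₁² + 2ΔP/ρ).
v₂ = √(0.5574² + 2·1021/854.3) = √(0.3107 + 2.390) = 1.643 m/s.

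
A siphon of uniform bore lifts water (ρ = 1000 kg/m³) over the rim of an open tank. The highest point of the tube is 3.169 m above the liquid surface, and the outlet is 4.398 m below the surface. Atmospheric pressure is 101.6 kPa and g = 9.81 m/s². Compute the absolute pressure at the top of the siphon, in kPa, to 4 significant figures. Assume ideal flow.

The outlet speed comes from Torricelli: v = √(2g·4.398) = 9.289 m/s.
The bore is uniform, so the speed at the crest is the same v. Bernoulli surface→crest: P_atm = P_top + ½ρv² + ρg·h_top.
P_top = 101600 − ½·1000·9.289² − 1000·9.81·3.169 = 27370 Pa.

P_top ≈ 27.37 kPa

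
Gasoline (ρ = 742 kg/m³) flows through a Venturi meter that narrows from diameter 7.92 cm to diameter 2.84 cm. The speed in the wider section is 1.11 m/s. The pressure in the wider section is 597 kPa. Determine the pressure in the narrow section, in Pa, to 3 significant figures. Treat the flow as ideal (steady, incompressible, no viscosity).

P₂ ≈ 570000 Pa

The volume flow rate is constant, so v₂ = (A₁/A₂)v₁ = (49.3/6.33)·1.11 = 8.63 m/s.
The pipe is horizontal, so Bernoulli reduces to P₁ + ½ρv₁² = P₂ + ½ρv₂².
P₂ = P₁ − ½ρ(v₂² − v₁²) = 597000 − ½·742·(8.63² − 1.11²) = 597000 − 27200 = 570000 Pa.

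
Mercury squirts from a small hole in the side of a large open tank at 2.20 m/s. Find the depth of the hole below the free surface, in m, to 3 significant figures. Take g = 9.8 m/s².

h ≈ 0.247 m

Inverting v = √(2gh) gives h = v² / 2g.
h = 2.20²/(2·9.8) = 4.84/19.60 = 0.247 m.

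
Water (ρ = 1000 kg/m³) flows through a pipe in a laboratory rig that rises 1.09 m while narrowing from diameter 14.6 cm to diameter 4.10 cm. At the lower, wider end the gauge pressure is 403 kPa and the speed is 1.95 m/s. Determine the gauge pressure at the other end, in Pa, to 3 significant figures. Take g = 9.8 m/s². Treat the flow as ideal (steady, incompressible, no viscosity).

P₂ ≈ 88500 Pa

Mass conservation (A₁v₁ = A₂v₂) gives v₂ = 1.95 × 167/13.2 = 24.7 m/s.
Bernoulli: P₁ + ½ρv₁² + ρg h₁ = P₂ + ½ρv₂² + ρg h₂, so P₂ = P₁ + ½ρ(v₁² − v₂²) − ρg(h₂ − h₁).
P₂ = 403000 + ½·1000·(1.95² − 24.7²) − 1000·9.8·(+1.09) = 403000 + (-304000) − (10700) = 88500 Pa.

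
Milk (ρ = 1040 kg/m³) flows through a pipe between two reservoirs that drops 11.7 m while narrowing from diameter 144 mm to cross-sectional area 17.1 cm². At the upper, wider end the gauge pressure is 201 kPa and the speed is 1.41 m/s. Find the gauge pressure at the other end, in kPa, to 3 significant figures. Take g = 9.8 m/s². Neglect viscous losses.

Continuity gives A₁v₁ = A₂v₂, so v₂ = (163 cm²)/(17.1 cm²) × 1.41 m/s = 13.4 m/s.
Applying Bernoulli between the two ends and solving for P₂: P₂ = P₁ + ½ρ(v₁² − v₂²) − ρgΔh.
P₂ = 201000 + ½·1040·(1.41² − 13.4²) − 1040·9.8·(−11.7) = 201000 + (-92700) − (-119000) = 228000 Pa.

P₂ ≈ 228 kPa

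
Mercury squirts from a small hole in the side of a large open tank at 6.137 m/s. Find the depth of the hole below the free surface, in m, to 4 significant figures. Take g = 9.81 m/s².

For a small hole in a large open tank, ½v² = gh, giving h = v²/(2g).
h = 6.137²/(2·9.81) = 37.66/19.62 = 1.920 m.

h ≈ 1.920 m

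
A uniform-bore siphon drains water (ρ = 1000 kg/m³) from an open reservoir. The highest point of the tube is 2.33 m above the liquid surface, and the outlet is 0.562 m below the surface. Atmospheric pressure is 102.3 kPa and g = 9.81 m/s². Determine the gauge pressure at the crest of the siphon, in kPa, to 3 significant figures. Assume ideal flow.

Bernoulli surface→outlet gives ½v² = g·h_out, so v = √(2·9.81·0.562) = 3.32 m/s.
Continuity keeps v the same throughout the tube; from surface to crest, P_atm + 0 = P_top + ½ρv² + ρg·h_top.
P_top = 102300 − ½·1000·3.32² − 1000·9.81·2.33 = 73900 Pa. So P_gauge = P_top − P_atm = -28400 Pa.

P_gauge = -28.4 kPa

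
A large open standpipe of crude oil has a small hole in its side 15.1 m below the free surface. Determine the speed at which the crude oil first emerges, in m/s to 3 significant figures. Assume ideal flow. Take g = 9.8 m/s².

17.2 m/s

With the surface at rest and both surface and jet at atmospheric pressure, Bernoulli gives ρg h = ½ρv², so v = √(2gh) = √(2·9.8·15.1) = 17.2 m/s.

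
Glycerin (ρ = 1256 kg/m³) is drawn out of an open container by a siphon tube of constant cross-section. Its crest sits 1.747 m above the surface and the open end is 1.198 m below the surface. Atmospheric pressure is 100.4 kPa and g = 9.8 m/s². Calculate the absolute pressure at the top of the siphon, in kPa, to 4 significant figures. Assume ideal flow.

P_top ≈ 64.15 kPa

The outlet speed comes from Torricelli: v = √(2g·1.198) = 4.846 m/s.
With constant cross-section the crest speed equals v; applying Bernoulli from the surface up to the crest, P_top = P_atm − ½ρv² − ρg·h_top.
P_top = 100400 − ½·1256·4.846² − 1256·9.8·1.747 = 64150 Pa.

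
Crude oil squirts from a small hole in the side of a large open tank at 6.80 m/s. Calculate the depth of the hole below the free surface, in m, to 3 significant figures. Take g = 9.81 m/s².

h ≈ 2.36 m

For a small hole in a large open tank, ½v² = gh, giving h = v²/(2g).
h = 6.80²/(2·9.81) = 46.2/19.62 = 2.36 m.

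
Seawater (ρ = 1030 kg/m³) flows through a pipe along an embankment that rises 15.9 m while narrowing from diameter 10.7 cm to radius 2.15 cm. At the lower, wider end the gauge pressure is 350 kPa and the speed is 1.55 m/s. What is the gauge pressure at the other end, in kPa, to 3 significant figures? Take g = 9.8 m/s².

The volume flow rate is constant, so v₂ = (A₁/A₂)v₁ = (89.9/14.5)·1.55 = 9.60 m/s.
Applying Bernoulli between the two ends and solving for P₂: P₂ = P₁ + ½ρ(v₁² − v₂²) − ρgΔh.
P₂ = 350000 + ½·1030·(1.55² − 9.60²) − 1030·9.8·(+15.9) = 350000 + (-46200) − (160000) = 143000 Pa.

P₂ ≈ 143 kPa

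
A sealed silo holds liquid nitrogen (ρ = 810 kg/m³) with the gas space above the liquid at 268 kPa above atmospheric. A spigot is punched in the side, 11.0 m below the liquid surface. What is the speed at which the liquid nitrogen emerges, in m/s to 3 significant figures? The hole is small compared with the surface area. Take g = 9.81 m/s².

29.6 m/s

Take point 1 at the surface (v₁ ≈ 0) and point 2 at the hole (at atmospheric pressure). Bernoulli: P₁ + ρg h = P_atm + ½ρv₂².
With P₁ − P_atm = 268000 Pa, v₂ = √(2gh + 2ΔP/ρ) = √(2·9.81·11.0 + 2·268000/810) = 29.6 m/s.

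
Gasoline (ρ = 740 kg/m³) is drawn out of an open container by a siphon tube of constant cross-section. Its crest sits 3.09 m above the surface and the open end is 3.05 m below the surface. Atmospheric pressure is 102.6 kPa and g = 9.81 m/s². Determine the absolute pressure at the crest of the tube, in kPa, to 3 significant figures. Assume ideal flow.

The outlet speed comes from Torricelli: v = √(2g·3.05) = 7.74 m/s.
Continuity keeps v the same throughout the tube; from surface to crest, P_atm + 0 = P_top + ½ρv² + ρg·h_top.
P_top = 102600 − ½·740·7.74² − 740·9.81·3.09 = 58000 Pa.

58.0 kPa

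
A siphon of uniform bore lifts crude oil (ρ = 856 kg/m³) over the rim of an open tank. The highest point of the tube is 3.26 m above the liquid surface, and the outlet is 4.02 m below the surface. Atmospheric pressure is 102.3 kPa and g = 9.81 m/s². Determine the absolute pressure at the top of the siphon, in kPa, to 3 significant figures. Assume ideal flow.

Bernoulli surface→outlet gives ½v² = g·h_out, so v = √(2·9.81·4.02) = 8.88 m/s.
With constant cross-section the crest speed equals v; applying Bernoulli from the surface up to the crest, P_top = P_atm − ½ρv² − ρg·h_top.
P_top = 102300 − ½·856·8.88² − 856·9.81·3.26 = 41200 Pa.

P_top = 41.2 kPa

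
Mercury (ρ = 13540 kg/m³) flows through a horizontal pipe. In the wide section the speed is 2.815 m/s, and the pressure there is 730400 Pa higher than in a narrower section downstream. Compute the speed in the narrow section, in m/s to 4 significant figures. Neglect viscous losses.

Along the level pipe P + ½ρv² is conserved, hence v₂² = v₁² + 2(P₁ − P₂)/ρ.
v₂ = √(2.815² + 2·730400/13540) = √(7.924 + 107.9) = 10.76 m/s.

v₂ ≈ 10.76 m/s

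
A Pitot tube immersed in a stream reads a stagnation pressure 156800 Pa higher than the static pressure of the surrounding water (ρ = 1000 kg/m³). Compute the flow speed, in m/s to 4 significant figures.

The dynamic pressure equals the rise in static pressure at the stagnation point: ΔP = ½ρv².
v = √(2ΔP/ρ) = √(2·156800/1000) = 17.71 m/s.

v = 17.71 m/s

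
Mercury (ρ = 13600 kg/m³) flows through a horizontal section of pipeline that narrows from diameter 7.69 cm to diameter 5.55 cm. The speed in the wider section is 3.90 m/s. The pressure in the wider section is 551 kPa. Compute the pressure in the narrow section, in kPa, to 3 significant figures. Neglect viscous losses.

P₂ ≈ 273 kPa

Continuity gives A₁v₁ = A₂v₂, so v₂ = (46.4 cm²)/(24.2 cm²) × 3.90 m/s = 7.49 m/s.
Bernoulli (h₁ = h₂): P₁ − P₂ = ½ρ(v₂² − v₁²).
P₂ = P₁ − ½ρ(v₂² − v₁²) = 551000 − ½·13600·(7.49² − 3.90²) = 551000 − 278000 = 273000 Pa.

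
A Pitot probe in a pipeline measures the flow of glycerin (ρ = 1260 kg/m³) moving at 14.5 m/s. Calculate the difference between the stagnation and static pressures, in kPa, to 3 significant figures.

At the stagnation point the flow is brought to rest, so Bernoulli gives P_stag − P_static = ½ρv².
ΔP = ½·1260·14.5² = 132000 Pa.

ΔP = 132 kPa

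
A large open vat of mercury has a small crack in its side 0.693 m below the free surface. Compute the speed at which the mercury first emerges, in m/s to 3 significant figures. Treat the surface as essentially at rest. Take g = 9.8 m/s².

3.69 m/s

Bernoulli from surface to hole (P equal, v_surface ≈ 0): v = √(2gh) = √(2×9.8×0.693) = 3.69 m/s.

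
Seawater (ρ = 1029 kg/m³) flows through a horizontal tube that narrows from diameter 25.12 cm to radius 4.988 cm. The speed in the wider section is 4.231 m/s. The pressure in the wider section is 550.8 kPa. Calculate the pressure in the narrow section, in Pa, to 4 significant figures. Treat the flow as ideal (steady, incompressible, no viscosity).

Mass conservation (A₁v₁ = A₂v₂) gives v₂ = 4.231 × 495.6/78.16 = 26.83 m/s.
The pipe is horizontal, so Bernoulli reduces to P₁ + ½ρv₁² = P₂ + ½ρv₂².
P₂ = P₁ − ½ρ(v₂² − v₁²) = 550800 − ½·1029·(26.83² − 4.231²) = 550800 − 361100 = 189700 Pa.

189700 Pa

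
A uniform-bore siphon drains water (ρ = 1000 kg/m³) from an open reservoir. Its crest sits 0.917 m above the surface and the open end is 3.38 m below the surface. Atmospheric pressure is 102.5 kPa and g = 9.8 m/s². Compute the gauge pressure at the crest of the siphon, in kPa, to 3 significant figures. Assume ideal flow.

Bernoulli surface→outlet gives ½v² = g·h_out, so v = √(2·9.8·3.38) = 8.14 m/s.
The bore is uniform, so the speed at the crest is the same v. Bernoulli surface→crest: P_atm = P_top + ½ρv² + ρg·h_top.
P_top = 102500 − ½·1000·8.14² − 1000·9.8·0.917 = 60400 Pa. So P_gauge = P_top − P_atm = -42100 Pa.

P_gauge = -42.1 kPa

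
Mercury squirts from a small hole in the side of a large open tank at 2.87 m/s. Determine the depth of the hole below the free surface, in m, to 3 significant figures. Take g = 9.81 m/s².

h = 0.420 m

For a small hole in a large open tank, ½v² = gh, giving h = v²/(2g).
h = 2.87²/(2·9.81) = 8.24/19.62 = 0.420 m.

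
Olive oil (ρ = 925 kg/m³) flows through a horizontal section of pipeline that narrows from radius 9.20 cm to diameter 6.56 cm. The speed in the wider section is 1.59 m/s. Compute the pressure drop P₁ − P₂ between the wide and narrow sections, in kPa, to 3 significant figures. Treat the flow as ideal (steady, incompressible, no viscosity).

ΔP ≈ 71.2 kPa

By continuity, v₂ = v₁·A₁/A₂ = 1.59·(266/33.8) = 12.5 m/s.
Bernoulli (h₁ = h₂): P₁ − P₂ = ½ρ(v₂² − v₁²).
P₁ − P₂ = ½·925·(12.5² − 1.59²) = ½·925·154 = 71200 Pa.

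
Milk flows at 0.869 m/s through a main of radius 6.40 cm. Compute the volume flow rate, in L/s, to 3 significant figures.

Q = A·v = 0.0129 m² × 0.869 m/s = 0.0112 m³/s.
Converting: 0.0112 m³/s × 1000 = 11.2 L/s.

Q ≈ 11.2 L/s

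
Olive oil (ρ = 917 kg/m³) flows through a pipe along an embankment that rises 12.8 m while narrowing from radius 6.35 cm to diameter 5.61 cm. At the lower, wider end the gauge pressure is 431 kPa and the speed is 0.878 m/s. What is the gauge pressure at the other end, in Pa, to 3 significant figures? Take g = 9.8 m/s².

307000 Pa

The volume flow rate is constant, so v₂ = (A₁/A₂)v₁ = (127/24.7)·0.878 = 4.50 m/s.
Energy conservation along the streamline gives P₂ = P₁ − ½ρ(v₂² − v₁²) − ρg(h₂ − h₁).
P₂ = 431000 + ½·917·(0.878² − 4.50²) − 917·9.8·(+12.8) = 431000 + (-8930) − (115000) = 307000 Pa.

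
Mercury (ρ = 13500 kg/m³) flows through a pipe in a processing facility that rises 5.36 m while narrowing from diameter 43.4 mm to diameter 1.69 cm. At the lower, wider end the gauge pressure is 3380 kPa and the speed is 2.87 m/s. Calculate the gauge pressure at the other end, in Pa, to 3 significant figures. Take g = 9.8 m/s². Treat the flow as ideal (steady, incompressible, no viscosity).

P₂ = 308000 Pa

Mass conservation (A₁v₁ = A₂v₂) gives v₂ = 2.87 × 14.8/2.24 = 18.9 m/s.
Energy conservation along the streamline gives P₂ = P₁ − ½ρ(v₂² − v₁²) − ρg(h₂ − h₁).
P₂ = 3380000 + ½·13500·(2.87² − 18.9²) − 13500·9.8·(+5.36) = 3380000 + (-2360000) − (709000) = 308000 Pa.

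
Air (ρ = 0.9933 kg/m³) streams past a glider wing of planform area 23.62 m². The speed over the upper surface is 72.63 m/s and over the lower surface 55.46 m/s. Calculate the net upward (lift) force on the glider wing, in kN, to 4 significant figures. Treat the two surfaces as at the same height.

F ≈ 25.80 kN

From P + ½ρv² = const at equal height, P_low − P_up = ½ρ(v_up² − v_low²).
ΔP = ½·0.9933·(72.63² − 55.46²) = 1092 Pa.
Lift = ΔP · A = 1092 × 23.62 = 25800 N.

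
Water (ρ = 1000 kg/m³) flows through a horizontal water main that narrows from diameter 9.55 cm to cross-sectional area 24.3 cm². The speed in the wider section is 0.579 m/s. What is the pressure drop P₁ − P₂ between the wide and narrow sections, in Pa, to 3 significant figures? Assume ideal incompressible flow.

1290 Pa

Mass conservation (A₁v₁ = A₂v₂) gives v₂ = 0.579 × 71.6/24.3 = 1.71 m/s.
Bernoulli (h₁ = h₂): P₁ − P₂ = ½ρ(v₂² − v₁²).
P₁ − P₂ = ½·1000·(1.71² − 0.579²) = ½·1000·2.58 = 1290 Pa.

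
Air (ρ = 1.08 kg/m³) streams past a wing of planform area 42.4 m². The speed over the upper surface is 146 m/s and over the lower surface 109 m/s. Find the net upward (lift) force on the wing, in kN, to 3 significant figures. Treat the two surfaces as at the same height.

F = 216 kN

With equal heights on the two surfaces, Bernoulli gives P_lower − P_upper = ½ρ(v_upper² − v_lower²).
ΔP = ½·1.08·(146² − 109²) = 5090 Pa.
Lift = ΔP · A = 5090 × 42.4 = 216000 N.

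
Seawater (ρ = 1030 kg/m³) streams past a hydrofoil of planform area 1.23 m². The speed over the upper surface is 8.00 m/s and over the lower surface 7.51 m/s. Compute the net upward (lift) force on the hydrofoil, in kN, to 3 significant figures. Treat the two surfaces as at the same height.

From P + ½ρv² = const at equal height, P_low − P_up = ½ρ(v_up² − v_low²).
ΔP = ½·1030·(8.00² − 7.51²) = 3910 Pa.
Lift = ΔP · A = 3910 × 1.23 = 4810 N.

F ≈ 4.81 kN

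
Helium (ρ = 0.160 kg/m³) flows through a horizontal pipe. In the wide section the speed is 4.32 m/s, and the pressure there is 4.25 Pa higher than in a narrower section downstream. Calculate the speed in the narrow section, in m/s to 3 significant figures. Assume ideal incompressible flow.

Along the level pipe P + ½ρv² is conserved, hence v₂² = v₁² + 2(P₁ − P₂)/ρ.
v₂ = √(4.32² + 2·4.25/0.160) = √(18.7 + 53.1) = 8.47 m/s.

v₂ ≈ 8.47 m/s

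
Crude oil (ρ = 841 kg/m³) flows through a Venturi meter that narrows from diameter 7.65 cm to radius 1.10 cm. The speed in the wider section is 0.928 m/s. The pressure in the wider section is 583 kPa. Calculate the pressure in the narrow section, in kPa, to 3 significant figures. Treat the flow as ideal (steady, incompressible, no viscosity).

The volume flow rate is constant, so v₂ = (A₁/A₂)v₁ = (46.0/3.80)·0.928 = 11.2 m/s.
Bernoulli (h₁ = h₂): P₁ − P₂ = ½ρ(v₂² − v₁²).
P₂ = P₁ − ½ρ(v₂² − v₁²) = 583000 − ½·841·(11.2² − 0.928²) = 583000 − 52600 = 530000 Pa.

P₂ ≈ 530 kPa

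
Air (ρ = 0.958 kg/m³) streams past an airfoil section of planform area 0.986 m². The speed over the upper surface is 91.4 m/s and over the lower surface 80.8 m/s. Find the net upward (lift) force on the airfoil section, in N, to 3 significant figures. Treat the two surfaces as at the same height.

F ≈ 862 N

The faster flow above has the lower pressure; Bernoulli (same height) gives ΔP = ½ρ(v_up² − v_low²).
ΔP = ½·0.958·(91.4² − 80.8²) = 874 Pa.
Lift = ΔP · A = 874 × 0.986 = 862 N.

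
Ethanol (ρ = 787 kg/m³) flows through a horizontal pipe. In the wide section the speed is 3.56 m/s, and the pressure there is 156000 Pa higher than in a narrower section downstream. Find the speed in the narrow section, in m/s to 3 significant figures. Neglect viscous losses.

Horizontal Bernoulli: P₁ + ½ρv₁² = P₂ + ½ρv₂², so v₂² = v₁² + 2(P₁ − P₂)/ρ.
v₂ = √(3.56² + 2·156000/787) = √(12.7 + 396) = 20.2 m/s.

20.2 m/s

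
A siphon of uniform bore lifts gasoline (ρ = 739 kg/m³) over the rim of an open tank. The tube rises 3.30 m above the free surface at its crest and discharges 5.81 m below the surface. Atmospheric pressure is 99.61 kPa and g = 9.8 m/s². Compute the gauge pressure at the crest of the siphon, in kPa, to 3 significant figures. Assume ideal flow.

From the surface to the outlet (both open to atmosphere, surface at rest): v = √(2g·h_out) = √(2·9.8·5.81) = 10.7 m/s.
Continuity keeps v the same throughout the tube; from surface to crest, P_atm + 0 = P_top + ½ρv² + ρg·h_top.
P_top = 99610 − ½·739·10.7² − 739·9.8·3.30 = 33600 Pa. So P_gauge = P_top − P_atm = -66000 Pa.

P_gauge ≈ -66.0 kPa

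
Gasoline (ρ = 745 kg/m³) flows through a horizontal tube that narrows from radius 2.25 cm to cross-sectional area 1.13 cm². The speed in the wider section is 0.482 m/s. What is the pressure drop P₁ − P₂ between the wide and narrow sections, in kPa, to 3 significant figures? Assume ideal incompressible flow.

ΔP = 17.1 kPa

By continuity, v₂ = v₁·A₁/A₂ = 0.482·(15.9/1.13) = 6.78 m/s.
Along the horizontal streamline, P + ½ρv² is constant.
P₁ − P₂ = ½·745·(6.78² − 0.482²) = ½·745·45.8 = 17100 Pa.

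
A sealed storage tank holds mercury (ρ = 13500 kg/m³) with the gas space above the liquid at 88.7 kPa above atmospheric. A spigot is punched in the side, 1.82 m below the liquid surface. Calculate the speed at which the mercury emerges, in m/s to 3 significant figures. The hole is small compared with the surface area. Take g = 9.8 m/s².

v ≈ 6.99 m/s

Take point 1 at the surface (v₁ ≈ 0) and point 2 at the hole (at atmospheric pressure). Bernoulli: P₁ + ρg h = P_atm + ½ρv₂².
With P₁ − P_atm = 88700 Pa, v₂ = √(2gh + 2ΔP/ρ) = √(2·9.8·1.82 + 2·88700/13500) = 6.99 m/s.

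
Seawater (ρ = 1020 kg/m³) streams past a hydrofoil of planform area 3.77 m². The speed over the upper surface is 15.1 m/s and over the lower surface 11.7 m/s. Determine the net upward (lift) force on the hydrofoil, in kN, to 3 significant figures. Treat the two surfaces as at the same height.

The faster flow above has the lower pressure; Bernoulli (same height) gives ΔP = ½ρ(v_up² − v_low²).
ΔP = ½·1020·(15.1² − 11.7²) = 46500 Pa.
Lift = ΔP · A = 46500 × 3.77 = 175000 N.

F = 175 kN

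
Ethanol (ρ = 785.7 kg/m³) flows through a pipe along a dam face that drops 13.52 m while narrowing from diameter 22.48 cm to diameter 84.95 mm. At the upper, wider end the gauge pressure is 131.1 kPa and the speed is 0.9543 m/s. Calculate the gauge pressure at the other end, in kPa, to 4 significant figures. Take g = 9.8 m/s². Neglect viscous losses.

P₂ ≈ 218.0 kPa

Mass conservation (A₁v₁ = A₂v₂) gives v₂ = 0.9543 × 396.9/56.68 = 6.683 m/s.
Energy conservation along the streamline gives P₂ = P₁ − ½ρ(v₂² − v₁²) − ρg(h₂ − h₁).
P₂ = 131100 + ½·785.7·(0.9543² − 6.683²) − 785.7·9.8·(−13.52) = 131100 + (-17190) − (-104100) = 218000 Pa.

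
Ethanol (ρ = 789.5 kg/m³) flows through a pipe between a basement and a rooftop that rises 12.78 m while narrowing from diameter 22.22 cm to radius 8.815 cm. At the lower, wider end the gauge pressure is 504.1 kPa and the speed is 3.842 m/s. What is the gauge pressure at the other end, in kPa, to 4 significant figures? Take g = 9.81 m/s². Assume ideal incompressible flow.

Continuity gives A₁v₁ = A₂v₂, so v₂ = (387.8 cm²)/(244.1 cm²) × 3.842 m/s = 6.103 m/s.
Applying Bernoulli between the two ends and solving for P₂: P₂ = P₁ + ½ρ(v₁² − v₂²) − ρgΔh.
P₂ = 504100 + ½·789.5·(3.842² − 6.103²) − 789.5·9.81·(+12.78) = 504100 + (-8876) − (98980) = 396200 Pa.

P₂ ≈ 396.2 kPa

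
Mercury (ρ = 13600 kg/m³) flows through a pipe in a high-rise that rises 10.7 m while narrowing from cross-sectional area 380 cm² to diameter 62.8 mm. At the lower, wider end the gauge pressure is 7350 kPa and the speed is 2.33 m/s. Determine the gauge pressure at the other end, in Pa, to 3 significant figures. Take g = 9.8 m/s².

The volume flow rate is constant, so v₂ = (A₁/A₂)v₁ = (380/31.0)·2.33 = 28.6 m/s.
Bernoulli: P₁ + ½ρv₁² + ρg h₁ = P₂ + ½ρv₂² + ρg h₂, so P₂ = P₁ + ½ρ(v₁² − v₂²) − ρg(h₂ − h₁).
P₂ = 7350000 + ½·13600·(2.33² − 28.6²) − 13600·9.8·(+10.7) = 7350000 + (-5520000) − (1430000) = 405000 Pa.

405000 Pa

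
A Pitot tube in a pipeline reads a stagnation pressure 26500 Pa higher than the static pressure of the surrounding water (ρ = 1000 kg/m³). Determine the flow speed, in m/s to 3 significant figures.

At the stagnation point the flow is brought to rest, so Bernoulli gives P_stag − P_static = ½ρv².
v = √(2ΔP/ρ) = √(2·26500/1000) = 7.28 m/s.

v = 7.28 m/s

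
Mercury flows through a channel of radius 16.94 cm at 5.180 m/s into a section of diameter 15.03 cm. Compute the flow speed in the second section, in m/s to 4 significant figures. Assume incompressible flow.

The volume flow rate is constant, so v₂ = (A₁/A₂)v₁ = (901.5/177.4)·5.180 = 26.32 m/s.

v₂ ≈ 26.32 m/s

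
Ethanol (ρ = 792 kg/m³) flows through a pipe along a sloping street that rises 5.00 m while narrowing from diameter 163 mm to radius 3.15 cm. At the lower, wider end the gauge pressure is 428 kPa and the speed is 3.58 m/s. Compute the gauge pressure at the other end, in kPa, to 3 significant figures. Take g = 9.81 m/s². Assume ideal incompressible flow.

Continuity gives A₁v₁ = A₂v₂, so v₂ = (209 cm²)/(31.2 cm²) × 3.58 m/s = 24.0 m/s.
Bernoulli: P₁ + ½ρv₁² + ρg h₁ = P₂ + ½ρv₂² + ρg h₂, so P₂ = P₁ + ½ρ(v₁² − v₂²) − ρg(h₂ − h₁).
P₂ = 428000 + ½·792·(3.58² − 24.0²) − 792·9.81·(+5.00) = 428000 + (-222000) − (38800) = 167000 Pa.

P₂ = 167 kPa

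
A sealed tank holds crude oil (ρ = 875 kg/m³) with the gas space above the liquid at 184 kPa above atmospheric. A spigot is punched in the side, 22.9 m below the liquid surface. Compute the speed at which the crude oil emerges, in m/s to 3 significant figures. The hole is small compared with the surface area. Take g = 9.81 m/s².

Take point 1 at the surface (v₁ ≈ 0) and point 2 at the hole (at atmospheric pressure). Bernoulli: P₁ + ρg h = P_atm + ½ρv₂².
With P₁ − P_atm = 184000 Pa, v₂ = √(2gh + 2ΔP/ρ) = √(2·9.81·22.9 + 2·184000/875) = 29.5 m/s.

29.5 m/s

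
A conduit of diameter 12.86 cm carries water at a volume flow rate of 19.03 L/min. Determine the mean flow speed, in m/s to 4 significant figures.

v ≈ 0.02442 m/s

Q = 19.03 L/min = 0.0003172 m³/s.
v = Q/A = 0.0003172 / 0.01299 = 0.02442 m/s.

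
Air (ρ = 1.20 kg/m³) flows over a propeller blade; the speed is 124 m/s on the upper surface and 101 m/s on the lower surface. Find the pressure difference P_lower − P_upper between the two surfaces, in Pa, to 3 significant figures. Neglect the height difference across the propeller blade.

3100 Pa

With negligible Δh, P + ½ρv² is constant, so P_low − P_up = ½ρ(v_up² − v_low²).
ΔP = ½·1.20·(124² − 101²) = 3100 Pa.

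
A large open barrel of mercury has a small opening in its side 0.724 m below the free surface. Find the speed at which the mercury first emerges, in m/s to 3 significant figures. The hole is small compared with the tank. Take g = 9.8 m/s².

3.77 m/s

Bernoulli from surface to hole (P equal, v_surface ≈ 0): v = √(2gh) = √(2×9.8×0.724) = 3.77 m/s.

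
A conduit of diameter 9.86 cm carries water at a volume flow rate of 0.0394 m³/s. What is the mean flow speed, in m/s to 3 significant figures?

v ≈ 5.16 m/s

Q = 0.0394 m³/s = 0.0394 m³/s.
v = Q/A = 0.0394 / 0.00764 = 5.16 m/s.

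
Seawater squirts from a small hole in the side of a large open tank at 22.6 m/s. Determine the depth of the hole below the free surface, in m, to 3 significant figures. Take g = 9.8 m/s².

h ≈ 26.1 m

Torricelli: v = √(2gh), so h = v²/(2g).
h = 22.6²/(2·9.8) = 511/19.60 = 26.1 m.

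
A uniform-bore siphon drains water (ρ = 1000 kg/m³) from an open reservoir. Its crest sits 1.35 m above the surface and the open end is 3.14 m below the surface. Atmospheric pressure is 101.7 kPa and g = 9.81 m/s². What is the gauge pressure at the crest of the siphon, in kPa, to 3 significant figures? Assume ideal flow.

-44.0 kPa

From the surface to the outlet (both open to atmosphere, surface at rest): v = √(2g·h_out) = √(2·9.81·3.14) = 7.85 m/s.
With constant cross-section the crest speed equals v; applying Bernoulli from the surface up to the crest, P_top = P_atm − ½ρv² − ρg·h_top.
P_top = 101700 − ½·1000·7.85² − 1000·9.81·1.35 = 57700 Pa. So P_gauge = P_top − P_atm = -44000 Pa.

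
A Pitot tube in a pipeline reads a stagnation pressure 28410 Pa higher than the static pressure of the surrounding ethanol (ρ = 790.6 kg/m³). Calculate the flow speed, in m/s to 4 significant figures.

At the stagnation point the flow is brought to rest, so Bernoulli gives P_stag − P_static = ½ρv².
v = √(2ΔP/ρ) = √(2·28410/790.6) = 8.478 m/s.

8.478 m/s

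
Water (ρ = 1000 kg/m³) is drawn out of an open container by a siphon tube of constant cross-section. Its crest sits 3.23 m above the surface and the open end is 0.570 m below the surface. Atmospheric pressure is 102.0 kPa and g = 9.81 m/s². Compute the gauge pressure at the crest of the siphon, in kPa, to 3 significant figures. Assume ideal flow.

From the surface to the outlet (both open to atmosphere, surface at rest): v = √(2g·h_out) = √(2·9.81·0.570) = 3.34 m/s.
The bore is uniform, so the speed at the crest is the same v. Bernoulli surface→crest: P_atm = P_top + ½ρv² + ρg·h_top.
P_top = 102000 − ½·1000·3.34² − 1000·9.81·3.23 = 64700 Pa. So P_gauge = P_top − P_atm = -37300 Pa.

P_gauge ≈ -37.3 kPa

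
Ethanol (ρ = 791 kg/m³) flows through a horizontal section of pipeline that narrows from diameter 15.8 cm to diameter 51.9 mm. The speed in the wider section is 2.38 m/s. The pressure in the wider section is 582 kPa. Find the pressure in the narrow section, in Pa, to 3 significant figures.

By continuity, v₂ = v₁·A₁/A₂ = 2.38·(196/21.2) = 22.1 m/s.
With no height change, Bernoulli's equation is P₁ + ½ρv₁² = P₂ + ½ρv₂².
P₂ = P₁ − ½ρ(v₂² − v₁²) = 582000 − ½·791·(22.1² − 2.38²) = 582000 − 190000 = 392000 Pa.

P₂ ≈ 392000 Pa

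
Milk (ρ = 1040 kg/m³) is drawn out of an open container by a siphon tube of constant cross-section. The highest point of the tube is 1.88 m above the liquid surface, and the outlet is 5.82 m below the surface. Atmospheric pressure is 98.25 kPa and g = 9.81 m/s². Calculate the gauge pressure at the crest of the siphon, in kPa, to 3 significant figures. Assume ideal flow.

The outlet speed comes from Torricelli: v = √(2g·5.82) = 10.7 m/s.
With constant cross-section the crest speed equals v; applying Bernoulli from the surface up to the crest, P_top = P_atm − ½ρv² − ρg·h_top.
P_top = 98250 − ½·1040·10.7² − 1040·9.81·1.88 = 19700 Pa. So P_gauge = P_top − P_atm = -78600 Pa.

P_gauge = -78.6 kPa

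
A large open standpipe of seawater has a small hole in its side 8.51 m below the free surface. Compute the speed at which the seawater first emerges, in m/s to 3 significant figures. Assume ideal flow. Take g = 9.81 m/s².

With the surface at rest and both surface and jet at atmospheric pressure, Bernoulli gives ρg h = ½ρv², so v = √(2gh) = √(2·9.81·8.51) = 12.9 m/s.

12.9 m/s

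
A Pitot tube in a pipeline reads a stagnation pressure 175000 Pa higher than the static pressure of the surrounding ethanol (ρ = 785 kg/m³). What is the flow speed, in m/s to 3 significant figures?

At the stagnation point the flow is brought to rest, so Bernoulli gives P_stag − P_static = ½ρv².
v = √(2ΔP/ρ) = √(2·175000/785) = 21.1 m/s.

v ≈ 21.1 m/s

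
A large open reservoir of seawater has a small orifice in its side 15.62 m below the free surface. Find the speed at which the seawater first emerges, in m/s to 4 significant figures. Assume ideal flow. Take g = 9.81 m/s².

Torricelli's result v = √(2gh) gives v = √(2·9.81·15.62) = 17.51 m/s.

v ≈ 17.51 m/s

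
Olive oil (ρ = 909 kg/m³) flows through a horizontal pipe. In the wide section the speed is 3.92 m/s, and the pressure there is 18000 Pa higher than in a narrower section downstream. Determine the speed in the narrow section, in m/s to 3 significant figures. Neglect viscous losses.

Along the level pipe P + ½ρv² is conserved, hence v₂² = v₁² + 2(P₁ − P₂)/ρ.
v₂ = √(3.92² + 2·18000/909) = √(15.4 + 39.6) = 7.41 m/s.

v₂ ≈ 7.41 m/s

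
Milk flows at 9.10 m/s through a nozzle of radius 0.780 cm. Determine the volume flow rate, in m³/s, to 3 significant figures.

0.00174 m³/s

Q = A·v = 0.000191 m² × 9.10 m/s = 0.00174 m³/s.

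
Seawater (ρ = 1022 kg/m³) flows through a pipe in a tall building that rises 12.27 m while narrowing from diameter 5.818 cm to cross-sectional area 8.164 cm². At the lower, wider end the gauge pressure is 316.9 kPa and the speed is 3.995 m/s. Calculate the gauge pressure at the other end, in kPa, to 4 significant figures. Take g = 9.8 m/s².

Mass conservation (A₁v₁ = A₂v₂) gives v₂ = 3.995 × 26.59/8.164 = 13.01 m/s.
Bernoulli: P₁ + ½ρv₁² + ρg h₁ = P₂ + ½ρv₂² + ρg h₂, so P₂ = P₁ + ½ρ(v₁² − v₂²) − ρg(h₂ − h₁).
P₂ = 316900 + ½·1022·(3.995² − 13.01²) − 1022·9.8·(+12.27) = 316900 + (-78330) − (122900) = 115700 Pa.

P₂ ≈ 115.7 kPa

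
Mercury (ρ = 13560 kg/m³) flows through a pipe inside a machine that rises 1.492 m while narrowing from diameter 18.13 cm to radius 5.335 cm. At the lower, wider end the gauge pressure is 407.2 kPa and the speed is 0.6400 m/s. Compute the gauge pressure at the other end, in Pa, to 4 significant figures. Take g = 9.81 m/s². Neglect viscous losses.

P₂ ≈ 188400 Pa

Mass conservation (A₁v₁ = A₂v₂) gives v₂ = 0.6400 × 258.2/89.42 = 1.848 m/s.
Bernoulli: P₁ + ½ρv₁² + ρg h₁ = P₂ + ½ρv₂² + ρg h₂, so P₂ = P₁ + ½ρ(v₁² − v₂²) − ρg(h₂ − h₁).
P₂ = 407200 + ½·13560·(0.6400² − 1.848²) − 13560·9.81·(+1.492) = 407200 + (-20370) − (198500) = 188400 Pa.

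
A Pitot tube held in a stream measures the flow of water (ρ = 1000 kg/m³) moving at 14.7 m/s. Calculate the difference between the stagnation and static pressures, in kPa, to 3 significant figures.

The dynamic pressure equals the rise in static pressure at the stagnation point: ΔP = ½ρv².
ΔP = ½·1000·14.7² = 108000 Pa.

ΔP = 108 kPa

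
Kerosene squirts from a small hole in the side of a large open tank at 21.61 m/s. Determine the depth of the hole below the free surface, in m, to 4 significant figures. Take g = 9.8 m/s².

h = 23.83 m

Inverting v = √(2gh) gives h = v² / 2g.
h = 21.61²/(2·9.8) = 467.0/19.60 = 23.83 m.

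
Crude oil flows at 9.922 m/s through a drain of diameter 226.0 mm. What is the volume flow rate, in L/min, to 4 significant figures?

23880 L/min

Q = A·v = 0.04011 m² × 9.922 m/s = 0.3980 m³/s.
Converting: 0.3980 m³/s × 60000 = 23880 L/min.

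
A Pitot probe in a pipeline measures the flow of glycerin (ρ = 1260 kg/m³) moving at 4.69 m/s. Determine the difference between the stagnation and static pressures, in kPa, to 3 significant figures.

Bernoulli between the free stream and the stagnation point: ½ρv² = P_stag − P_static.
ΔP = ½·1260·4.69² = 13900 Pa.

ΔP ≈ 13.9 kPa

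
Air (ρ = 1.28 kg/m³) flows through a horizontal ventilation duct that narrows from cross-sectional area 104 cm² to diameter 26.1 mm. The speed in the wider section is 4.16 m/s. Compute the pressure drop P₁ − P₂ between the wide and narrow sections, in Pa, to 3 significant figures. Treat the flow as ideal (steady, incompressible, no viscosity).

ΔP ≈ 4170 Pa

Continuity gives A₁v₁ = A₂v₂, so v₂ = (104 cm²)/(5.35 cm²) × 4.16 m/s = 80.9 m/s.
With no height change, Bernoulli's equation is P₁ + ½ρv₁² = P₂ + ½ρv₂².
P₁ − P₂ = ½·1.28·(80.9² − 4.16²) = ½·1.28·6520 = 4170 Pa.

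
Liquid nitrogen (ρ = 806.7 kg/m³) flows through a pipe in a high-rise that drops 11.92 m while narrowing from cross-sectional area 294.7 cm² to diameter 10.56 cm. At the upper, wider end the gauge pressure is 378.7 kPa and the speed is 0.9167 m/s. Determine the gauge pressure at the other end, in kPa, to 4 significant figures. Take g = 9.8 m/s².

P₂ ≈ 469.4 kPa

By continuity, v₂ = v₁·A₁/A₂ = 0.9167·(294.7/87.58) = 3.085 m/s.
Energy conservation along the streamline gives P₂ = P₁ − ½ρ(v₂² − v₁²) − ρg(h₂ − h₁).
P₂ = 378700 + ½·806.7·(0.9167² − 3.085²) − 806.7·9.8·(−11.92) = 378700 + (-3499) − (-94240) = 469400 Pa.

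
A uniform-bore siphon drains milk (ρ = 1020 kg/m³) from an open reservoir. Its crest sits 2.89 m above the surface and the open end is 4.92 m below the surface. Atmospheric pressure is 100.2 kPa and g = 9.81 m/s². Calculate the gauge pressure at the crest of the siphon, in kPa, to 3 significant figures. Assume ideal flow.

Bernoulli surface→outlet gives ½v² = g·h_out, so v = √(2·9.81·4.92) = 9.82 m/s.
The bore is uniform, so the speed at the crest is the same v. Bernoulli surface→crest: P_atm = P_top + ½ρv² + ρg·h_top.
P_top = 100200 − ½·1020·9.82² − 1020·9.81·2.89 = 22100 Pa. So P_gauge = P_top − P_atm = -78100 Pa.

P_gauge ≈ -78.1 kPa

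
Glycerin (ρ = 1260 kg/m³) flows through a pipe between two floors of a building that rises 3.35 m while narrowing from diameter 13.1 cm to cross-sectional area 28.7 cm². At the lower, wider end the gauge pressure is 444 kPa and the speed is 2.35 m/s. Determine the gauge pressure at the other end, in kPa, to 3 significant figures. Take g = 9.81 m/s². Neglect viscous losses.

The volume flow rate is constant, so v₂ = (A₁/A₂)v₁ = (135/28.7)·2.35 = 11.0 m/s.
Energy conservation along the streamline gives P₂ = P₁ − ½ρ(v₂² − v₁²) − ρg(h₂ − h₁).
P₂ = 444000 + ½·1260·(2.35² − 11.0²) − 1260·9.81·(+3.35) = 444000 + (-73300) − (41400) = 329000 Pa.

P₂ ≈ 329 kPa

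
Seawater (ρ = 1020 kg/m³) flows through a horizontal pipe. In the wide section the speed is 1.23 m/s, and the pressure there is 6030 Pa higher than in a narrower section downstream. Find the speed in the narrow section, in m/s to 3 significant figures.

Horizontal Bernoulli: P₁ + ½ρv₁² = P₂ + ½ρv₂², so v₂² = v₁² + 2(P₁ − P₂)/ρ.
v₂ = √(1.23² + 2·6030/1020) = √(1.51 + 11.8) = 3.65 m/s.

v₂ ≈ 3.65 m/s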